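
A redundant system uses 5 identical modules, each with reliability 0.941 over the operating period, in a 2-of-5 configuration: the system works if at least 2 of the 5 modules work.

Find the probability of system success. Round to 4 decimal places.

R = Σ_{i=2}^{5} C(5,i) p^i (1−p)^{5−i} with p = 0.941
C(5,2)·0.941^2·0.059^3 = 0.001819
C(5,3)·0.941^3·0.059^2 = 0.029005
C(5,4)·0.941^4·0.059^1 = 0.231303
C(5,5)·0.941^5·0.059^0 = 0.737816
Sum = 0.9999

0.9999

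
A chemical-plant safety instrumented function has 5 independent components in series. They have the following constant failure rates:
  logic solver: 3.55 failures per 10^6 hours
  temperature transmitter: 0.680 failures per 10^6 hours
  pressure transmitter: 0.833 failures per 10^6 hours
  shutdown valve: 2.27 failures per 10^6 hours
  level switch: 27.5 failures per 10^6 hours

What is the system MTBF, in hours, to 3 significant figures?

28700

Series of exponential components: λ_sys = Σ λ_i
λ_sys = 0.00000355 + 0.000000680 + 0.000000833 + 0.00000227 + 0.0000275 = 3.4833e-05 /h
MTBF = 1 / λ_sys = 28700 h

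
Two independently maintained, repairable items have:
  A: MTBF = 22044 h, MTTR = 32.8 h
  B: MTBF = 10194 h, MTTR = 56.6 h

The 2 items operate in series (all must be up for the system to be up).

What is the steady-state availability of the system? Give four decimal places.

A(A) = MTBF/(MTBF+MTTR) = 22044/(22044+32.8) = 0.998514
A(B) = MTBF/(MTBF+MTTR) = 10194/(10194+56.6) = 0.994478
Series availability: 0.998514 × 0.994478 = 0.9930

0.9930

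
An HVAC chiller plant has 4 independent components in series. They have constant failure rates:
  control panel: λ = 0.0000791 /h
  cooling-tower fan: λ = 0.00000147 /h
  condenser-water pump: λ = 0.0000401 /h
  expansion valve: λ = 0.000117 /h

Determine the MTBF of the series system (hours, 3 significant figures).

4210

Series of exponential components: λ_sys = Σ λ_i
λ_sys = 0.0000791 + 0.00000147 + 0.0000401 + 0.000117 = 2.3767e-04 /h
MTBF = 1 / λ_sys = 4210 h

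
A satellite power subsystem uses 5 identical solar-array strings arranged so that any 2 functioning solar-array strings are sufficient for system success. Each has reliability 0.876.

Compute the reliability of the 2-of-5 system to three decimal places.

R = Σ_{i=2}^{5} C(5,i) p^i (1−p)^{5−i} with p = 0.876
C(5,2)·0.876^2·0.124^3 = 0.01463
C(5,3)·0.876^3·0.124^2 = 0.10336
C(5,4)·0.876^4·0.124^1 = 0.36510
C(5,5)·0.876^5·0.124^0 = 0.51585
Sum = 0.999

0.999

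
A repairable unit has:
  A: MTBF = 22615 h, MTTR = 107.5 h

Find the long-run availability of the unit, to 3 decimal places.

0.995

A(A) = MTBF/(MTBF+MTTR) = 22615/(22615+107.5) = 0.995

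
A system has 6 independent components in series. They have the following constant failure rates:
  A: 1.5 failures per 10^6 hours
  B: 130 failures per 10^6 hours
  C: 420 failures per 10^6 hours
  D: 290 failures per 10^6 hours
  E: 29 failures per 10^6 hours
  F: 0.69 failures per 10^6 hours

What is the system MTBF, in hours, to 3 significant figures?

1150

Series of exponential components: λ_sys = Σ λ_i
λ_sys = 0.0000015 + 0.00013 + 0.00042 + 0.00029 + 0.000029 + 0.00000069 = 8.7119e-04 /h
MTBF = 1 / λ_sys = 1150 h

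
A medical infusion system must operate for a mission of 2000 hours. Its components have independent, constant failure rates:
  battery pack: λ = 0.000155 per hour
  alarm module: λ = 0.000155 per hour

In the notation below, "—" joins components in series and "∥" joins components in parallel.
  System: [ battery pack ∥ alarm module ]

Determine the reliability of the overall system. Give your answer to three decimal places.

R(battery pack) = exp(−0.000155 × 2000) = 0.73345
R(alarm module) = exp(−0.000155 × 2000) = 0.73345
Parallel (battery pack and alarm module): 1 − (1 − 0.73345)(1 − 0.73345) = 0.929

0.929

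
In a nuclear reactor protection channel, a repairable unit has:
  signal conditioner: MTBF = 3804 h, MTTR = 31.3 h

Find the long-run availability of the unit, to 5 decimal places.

0.99184

A(signal conditioner) = MTBF/(MTBF+MTTR) = 3804/(3804+31.3) = 0.99184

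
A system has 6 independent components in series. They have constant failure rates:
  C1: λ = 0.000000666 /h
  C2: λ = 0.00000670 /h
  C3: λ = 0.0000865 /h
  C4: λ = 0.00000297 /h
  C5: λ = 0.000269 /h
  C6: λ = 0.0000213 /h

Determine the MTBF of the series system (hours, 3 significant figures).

2580

Series of exponential components: λ_sys = Σ λ_i
λ_sys = 0.000000666 + 0.00000670 + 0.0000865 + 0.00000297 + 0.000269 + 0.0000213 = 3.8714e-04 /h
MTBF = 1 / λ_sys = 2580 h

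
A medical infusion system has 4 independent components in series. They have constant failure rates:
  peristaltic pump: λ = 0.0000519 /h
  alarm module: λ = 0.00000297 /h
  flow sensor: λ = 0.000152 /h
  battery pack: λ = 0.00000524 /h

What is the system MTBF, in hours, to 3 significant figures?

4710

Series of exponential components: λ_sys = Σ λ_i
λ_sys = 0.0000519 + 0.00000297 + 0.000152 + 0.00000524 = 2.1211e-04 /h
MTBF = 1 / λ_sys = 4710 h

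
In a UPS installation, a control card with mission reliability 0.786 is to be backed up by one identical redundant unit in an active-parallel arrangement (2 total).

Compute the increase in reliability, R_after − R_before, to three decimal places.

0.168

R_before = 0.786
R_after = 1 − (1 − 0.786)^2 = 0.954
ΔR = 0.954 − 0.786 = 0.168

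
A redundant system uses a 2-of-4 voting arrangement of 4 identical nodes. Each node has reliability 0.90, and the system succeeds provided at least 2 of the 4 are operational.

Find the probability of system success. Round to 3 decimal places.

0.996

R = Σ_{i=2}^{4} C(4,i) p^i (1−p)^{4−i} with p = 0.90
C(4,2)·0.90^2·0.10^2 = 0.04860
C(4,3)·0.90^3·0.10^1 = 0.29160
C(4,4)·0.90^4·0.10^0 = 0.65610
Sum = 0.996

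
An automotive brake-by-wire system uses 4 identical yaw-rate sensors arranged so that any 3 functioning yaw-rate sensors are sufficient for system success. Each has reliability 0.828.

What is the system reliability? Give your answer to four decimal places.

0.8606

R = Σ_{i=3}^{4} C(4,i) p^i (1−p)^{4−i} with p = 0.828
C(4,3)·0.828^3·0.172^1 = 0.390553
C(4,4)·0.828^4·0.172^0 = 0.470025
Sum = 0.8606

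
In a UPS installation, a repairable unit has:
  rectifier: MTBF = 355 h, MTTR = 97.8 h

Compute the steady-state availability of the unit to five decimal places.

A(rectifier) = MTBF/(MTBF+MTTR) = 355/(355+97.8) = 0.78401

0.78401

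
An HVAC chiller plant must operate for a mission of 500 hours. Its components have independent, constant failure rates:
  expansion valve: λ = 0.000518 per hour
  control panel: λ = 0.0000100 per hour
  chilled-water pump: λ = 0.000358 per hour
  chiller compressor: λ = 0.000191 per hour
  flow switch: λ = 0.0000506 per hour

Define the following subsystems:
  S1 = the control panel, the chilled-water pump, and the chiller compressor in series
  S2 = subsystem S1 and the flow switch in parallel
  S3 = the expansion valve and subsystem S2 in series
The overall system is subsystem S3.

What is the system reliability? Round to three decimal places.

R(expansion valve) = exp(−0.000518 × 500) = 0.77182
R(control panel) = exp(−0.0000100 × 500) = 0.99501
R(chilled-water pump) = exp(−0.000358 × 500) = 0.83611
R(chiller compressor) = exp(−0.000191 × 500) = 0.90892
R(flow switch) = exp(−0.0000506 × 500) = 0.97502
Series (control panel, chilled-water pump, and chiller compressor): 0.99501 × 0.83611 × 0.90892 = 0.75616
Parallel ([0.75616] and flow switch): 1 − (1 − 0.75616)(1 − 0.97502) = 0.99391
Series (expansion valve and [0.99391]): 0.77182 × 0.99391 = 0.767

0.767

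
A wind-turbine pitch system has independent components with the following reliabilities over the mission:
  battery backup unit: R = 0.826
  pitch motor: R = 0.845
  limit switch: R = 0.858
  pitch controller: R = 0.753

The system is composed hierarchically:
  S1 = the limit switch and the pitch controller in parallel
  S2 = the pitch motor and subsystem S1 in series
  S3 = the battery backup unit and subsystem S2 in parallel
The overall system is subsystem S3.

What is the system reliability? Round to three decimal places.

0.968

Parallel (limit switch and pitch controller): 1 − (1 − 0.85800)(1 − 0.75300) = 0.96493
Series (pitch motor and [0.96493]): 0.84500 × 0.96493 = 0.81537
Parallel (battery backup unit and [0.81537]): 1 − (1 − 0.82600)(1 − 0.81537) = 0.968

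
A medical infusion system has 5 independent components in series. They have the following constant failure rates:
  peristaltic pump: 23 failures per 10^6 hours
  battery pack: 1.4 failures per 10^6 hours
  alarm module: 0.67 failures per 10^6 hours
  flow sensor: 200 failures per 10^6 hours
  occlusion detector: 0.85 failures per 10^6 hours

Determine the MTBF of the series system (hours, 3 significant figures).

4430

Series of exponential components: λ_sys = Σ λ_i
λ_sys = 0.000023 + 0.0000014 + 0.00000067 + 0.00020 + 0.00000085 = 2.2592e-04 /h
MTBF = 1 / λ_sys = 4430 h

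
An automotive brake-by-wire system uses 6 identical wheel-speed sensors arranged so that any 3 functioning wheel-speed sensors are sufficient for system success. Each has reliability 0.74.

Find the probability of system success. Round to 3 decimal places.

0.957

R = Σ_{i=3}^{6} C(6,i) p^i (1−p)^{6−i} with p = 0.74
C(6,3)·0.74^3·0.26^3 = 0.14244
C(6,4)·0.74^4·0.26^2 = 0.30406
C(6,5)·0.74^5·0.26^1 = 0.34617
C(6,6)·0.74^6·0.26^0 = 0.16421
Sum = 0.957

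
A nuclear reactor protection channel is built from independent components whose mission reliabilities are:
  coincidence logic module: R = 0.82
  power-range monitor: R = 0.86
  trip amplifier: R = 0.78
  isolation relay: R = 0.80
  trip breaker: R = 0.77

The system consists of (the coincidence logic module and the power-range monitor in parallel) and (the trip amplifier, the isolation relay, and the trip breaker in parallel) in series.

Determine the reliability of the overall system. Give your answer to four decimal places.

0.9649

Parallel (coincidence logic module and power-range monitor): 1 − (1 − 0.820000)(1 − 0.860000) = 0.974800
Parallel (trip amplifier, isolation relay, and trip breaker): 1 − (1 − 0.780000)(1 − 0.800000)(1 − 0.770000) = 0.989880
Series ([0.974800] and [0.989880]): 0.974800 × 0.989880 = 0.9649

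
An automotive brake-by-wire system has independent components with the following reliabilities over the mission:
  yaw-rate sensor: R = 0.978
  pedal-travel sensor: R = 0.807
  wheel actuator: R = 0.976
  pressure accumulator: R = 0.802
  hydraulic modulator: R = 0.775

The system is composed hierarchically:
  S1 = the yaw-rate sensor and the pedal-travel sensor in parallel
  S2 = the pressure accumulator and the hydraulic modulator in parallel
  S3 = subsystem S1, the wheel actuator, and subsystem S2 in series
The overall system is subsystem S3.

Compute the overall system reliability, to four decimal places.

Parallel (yaw-rate sensor and pedal-travel sensor): 1 − (1 − 0.978000)(1 − 0.807000) = 0.995754
Parallel (pressure accumulator and hydraulic modulator): 1 − (1 − 0.802000)(1 − 0.775000) = 0.955450
Series ([0.995754], wheel actuator, and [0.955450]): 0.995754 × 0.976000 × 0.955450 = 0.9286

0.9286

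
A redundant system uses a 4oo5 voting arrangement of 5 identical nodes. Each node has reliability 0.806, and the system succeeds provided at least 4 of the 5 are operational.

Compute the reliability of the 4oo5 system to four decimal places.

R = Σ_{i=4}^{5} C(5,i) p^i (1−p)^{5−i} with p = 0.806
C(5,4)·0.806^4·0.194^1 = 0.409366
C(5,5)·0.806^5·0.194^0 = 0.340154
Sum = 0.7495

0.7495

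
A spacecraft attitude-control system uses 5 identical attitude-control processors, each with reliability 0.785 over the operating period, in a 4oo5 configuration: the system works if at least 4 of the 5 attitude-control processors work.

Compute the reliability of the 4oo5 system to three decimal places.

R = Σ_{i=4}^{5} C(5,i) p^i (1−p)^{5−i} with p = 0.785
C(5,4)·0.785^4·0.215^1 = 0.40821
C(5,5)·0.785^5·0.215^0 = 0.29809
Sum = 0.706

0.706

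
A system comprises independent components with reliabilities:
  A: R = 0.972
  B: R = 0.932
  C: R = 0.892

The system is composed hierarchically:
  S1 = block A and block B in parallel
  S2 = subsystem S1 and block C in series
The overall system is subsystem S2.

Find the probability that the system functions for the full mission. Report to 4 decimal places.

0.8903

Parallel (A and B): 1 − (1 − 0.972000)(1 − 0.932000) = 0.998096
Series ([0.998096] and C): 0.998096 × 0.892000 = 0.8903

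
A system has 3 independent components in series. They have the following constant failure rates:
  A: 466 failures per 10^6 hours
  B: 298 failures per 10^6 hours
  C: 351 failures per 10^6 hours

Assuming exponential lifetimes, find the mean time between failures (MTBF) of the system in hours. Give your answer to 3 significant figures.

Series of exponential components: λ_sys = Σ λ_i
λ_sys = 0.000466 + 0.000298 + 0.000351 = 1.1150e-03 /h
MTBF = 1 / λ_sys = 897 h

897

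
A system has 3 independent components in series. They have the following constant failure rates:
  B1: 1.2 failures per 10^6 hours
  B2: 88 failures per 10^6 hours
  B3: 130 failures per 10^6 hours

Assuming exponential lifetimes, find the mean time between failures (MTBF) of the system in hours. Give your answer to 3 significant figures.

Series of exponential components: λ_sys = Σ λ_i
λ_sys = 0.0000012 + 0.000088 + 0.00013 = 2.1920e-04 /h
MTBF = 1 / λ_sys = 4560 h

4560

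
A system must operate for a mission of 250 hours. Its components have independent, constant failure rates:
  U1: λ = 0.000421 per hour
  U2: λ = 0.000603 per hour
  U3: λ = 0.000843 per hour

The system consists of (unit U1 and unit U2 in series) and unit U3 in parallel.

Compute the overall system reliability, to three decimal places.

R(U1) = exp(−0.000421 × 250) = 0.90010
R(U2) = exp(−0.000603 × 250) = 0.86006
R(U3) = exp(−0.000843 × 250) = 0.80998
Series (U1 and U2): 0.90010 × 0.86006 = 0.77414
Parallel ([0.77414] and U3): 1 − (1 − 0.77414)(1 − 0.80998) = 0.957

0.957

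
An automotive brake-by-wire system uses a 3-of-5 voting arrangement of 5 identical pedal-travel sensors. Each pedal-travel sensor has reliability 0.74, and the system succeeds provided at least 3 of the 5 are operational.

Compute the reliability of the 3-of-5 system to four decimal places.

0.8857

R = Σ_{i=3}^{5} C(5,i) p^i (1−p)^{5−i} with p = 0.74
C(5,3)·0.74^3·0.26^2 = 0.273931
C(5,4)·0.74^4·0.26^1 = 0.389825
C(5,5)·0.74^5·0.26^0 = 0.221901
Sum = 0.8857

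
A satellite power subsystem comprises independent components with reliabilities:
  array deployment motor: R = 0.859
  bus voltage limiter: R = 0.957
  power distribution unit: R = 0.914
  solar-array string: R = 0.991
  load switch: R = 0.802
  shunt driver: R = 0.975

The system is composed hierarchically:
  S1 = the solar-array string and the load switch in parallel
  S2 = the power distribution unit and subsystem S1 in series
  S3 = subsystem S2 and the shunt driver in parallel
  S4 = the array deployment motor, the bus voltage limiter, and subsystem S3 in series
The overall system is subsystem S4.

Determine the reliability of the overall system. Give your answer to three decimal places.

0.820

Parallel (solar-array string and load switch): 1 − (1 − 0.99100)(1 − 0.80200) = 0.99822
Series (power distribution unit and [0.99822]): 0.91400 × 0.99822 = 0.91237
Parallel ([0.91237] and shunt driver): 1 − (1 − 0.91237)(1 − 0.97500) = 0.99781
Series (array deployment motor, bus voltage limiter, and [0.99781]): 0.85900 × 0.95700 × 0.99781 = 0.820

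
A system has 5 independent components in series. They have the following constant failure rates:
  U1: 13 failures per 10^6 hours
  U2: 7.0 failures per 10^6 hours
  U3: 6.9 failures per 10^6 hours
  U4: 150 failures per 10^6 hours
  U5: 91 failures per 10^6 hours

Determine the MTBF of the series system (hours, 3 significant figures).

3730

Series of exponential components: λ_sys = Σ λ_i
λ_sys = 0.000013 + 0.0000070 + 0.0000069 + 0.00015 + 0.000091 = 2.6790e-04 /h
MTBF = 1 / λ_sys = 3730 h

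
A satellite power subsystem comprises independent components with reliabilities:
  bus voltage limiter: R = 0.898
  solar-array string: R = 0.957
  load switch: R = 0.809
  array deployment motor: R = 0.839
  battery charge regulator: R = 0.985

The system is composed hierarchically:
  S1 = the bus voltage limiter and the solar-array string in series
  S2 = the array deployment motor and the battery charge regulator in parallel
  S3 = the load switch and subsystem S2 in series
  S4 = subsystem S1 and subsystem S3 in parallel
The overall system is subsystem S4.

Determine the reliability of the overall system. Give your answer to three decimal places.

0.973

Series (bus voltage limiter and solar-array string): 0.89800 × 0.95700 = 0.85939
Parallel (array deployment motor and battery charge regulator): 1 − (1 − 0.83900)(1 − 0.98500) = 0.99759
Series (load switch and [0.99759]): 0.80900 × 0.99759 = 0.80705
Parallel ([0.85939] and [0.80705]): 1 − (1 − 0.85939)(1 − 0.80705) = 0.973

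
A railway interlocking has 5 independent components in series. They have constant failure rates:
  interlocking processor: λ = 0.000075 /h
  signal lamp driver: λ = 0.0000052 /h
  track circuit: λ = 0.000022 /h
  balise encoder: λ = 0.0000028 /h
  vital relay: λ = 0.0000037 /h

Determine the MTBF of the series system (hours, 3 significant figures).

9200

Series of exponential components: λ_sys = Σ λ_i
λ_sys = 0.000075 + 0.0000052 + 0.000022 + 0.0000028 + 0.0000037 = 1.0870e-04 /h
MTBF = 1 / λ_sys = 9200 h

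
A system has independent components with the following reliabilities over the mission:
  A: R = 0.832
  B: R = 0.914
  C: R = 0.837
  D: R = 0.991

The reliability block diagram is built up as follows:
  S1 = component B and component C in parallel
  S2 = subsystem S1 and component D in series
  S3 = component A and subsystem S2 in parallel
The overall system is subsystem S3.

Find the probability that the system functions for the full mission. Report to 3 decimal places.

Parallel (B and C): 1 − (1 − 0.91400)(1 − 0.83700) = 0.98598
Series ([0.98598] and D): 0.98598 × 0.99100 = 0.97711
Parallel (A and [0.97711]): 1 − (1 − 0.83200)(1 − 0.97711) = 0.996

0.996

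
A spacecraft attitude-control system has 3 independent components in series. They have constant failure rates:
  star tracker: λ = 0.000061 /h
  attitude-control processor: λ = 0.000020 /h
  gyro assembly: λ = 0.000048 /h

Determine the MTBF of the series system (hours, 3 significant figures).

Series of exponential components: λ_sys = Σ λ_i
λ_sys = 0.000061 + 0.000020 + 0.000048 = 1.2900e-04 /h
MTBF = 1 / λ_sys = 7750 h

7750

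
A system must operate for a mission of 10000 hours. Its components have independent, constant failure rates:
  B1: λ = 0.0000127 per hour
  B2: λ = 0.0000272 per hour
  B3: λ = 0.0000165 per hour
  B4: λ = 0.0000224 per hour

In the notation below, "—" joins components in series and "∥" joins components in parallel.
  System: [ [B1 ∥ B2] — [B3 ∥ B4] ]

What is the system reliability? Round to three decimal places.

R(B1) = exp(−0.0000127 × 10000) = 0.88073
R(B2) = exp(−0.0000272 × 10000) = 0.76185
R(B3) = exp(−0.0000165 × 10000) = 0.84789
R(B4) = exp(−0.0000224 × 10000) = 0.79932
Parallel (B1 and B2): 1 − (1 − 0.88073)(1 − 0.76185) = 0.97160
Parallel (B3 and B4): 1 − (1 − 0.84789)(1 − 0.79932) = 0.96947
Series ([0.97160] and [0.96947]): 0.97160 × 0.96947 = 0.942

0.942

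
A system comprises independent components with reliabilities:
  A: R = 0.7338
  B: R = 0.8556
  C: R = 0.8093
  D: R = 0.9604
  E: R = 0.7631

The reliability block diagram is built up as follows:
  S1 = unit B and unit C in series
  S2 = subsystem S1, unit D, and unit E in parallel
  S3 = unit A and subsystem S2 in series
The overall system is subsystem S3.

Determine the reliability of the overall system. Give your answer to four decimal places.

0.7317

Series (B and C): 0.855600 × 0.809300 = 0.692437
Parallel ([0.692437], D, and E): 1 − (1 − 0.692437)(1 − 0.960400)(1 − 0.763100) = 0.997115
Series (A and [0.997115]): 0.733800 × 0.997115 = 0.7317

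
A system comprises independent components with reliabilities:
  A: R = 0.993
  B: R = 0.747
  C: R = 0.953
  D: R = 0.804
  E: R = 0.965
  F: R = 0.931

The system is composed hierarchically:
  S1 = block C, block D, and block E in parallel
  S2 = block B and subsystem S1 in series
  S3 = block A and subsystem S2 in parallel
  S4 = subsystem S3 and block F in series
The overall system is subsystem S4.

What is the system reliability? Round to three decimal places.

Parallel (C, D, and E): 1 − (1 − 0.95300)(1 − 0.80400)(1 − 0.96500) = 0.99968
Series (B and [0.99968]): 0.74700 × 0.99968 = 0.74676
Parallel (A and [0.74676]): 1 − (1 − 0.99300)(1 − 0.74676) = 0.99823
Series ([0.99823] and F): 0.99823 × 0.93100 = 0.929

0.929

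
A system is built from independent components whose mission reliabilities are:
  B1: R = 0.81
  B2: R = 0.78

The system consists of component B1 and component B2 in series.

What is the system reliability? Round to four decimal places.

0.6318

Series (B1 and B2): 0.810000 × 0.780000 = 0.6318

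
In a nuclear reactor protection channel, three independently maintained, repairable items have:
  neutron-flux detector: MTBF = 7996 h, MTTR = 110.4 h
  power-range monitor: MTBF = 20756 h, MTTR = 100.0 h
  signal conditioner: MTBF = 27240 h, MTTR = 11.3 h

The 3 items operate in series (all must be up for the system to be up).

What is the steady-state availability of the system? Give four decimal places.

A(neutron-flux detector) = MTBF/(MTBF+MTTR) = 7996/(7996+110.4) = 0.986381
A(power-range monitor) = MTBF/(MTBF+MTTR) = 20756/(20756+100.0) = 0.995205
A(signal conditioner) = MTBF/(MTBF+MTTR) = 27240/(27240+11.3) = 0.999585
Series availability: 0.986381 × 0.995205 × 0.999585 = 0.9812

0.9812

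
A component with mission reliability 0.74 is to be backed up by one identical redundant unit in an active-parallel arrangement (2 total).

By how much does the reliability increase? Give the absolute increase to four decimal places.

R_before = 0.74
R_after = 1 − (1 − 0.74)^2 = 0.9324
ΔR = 0.9324 − 0.74 = 0.1924

0.1924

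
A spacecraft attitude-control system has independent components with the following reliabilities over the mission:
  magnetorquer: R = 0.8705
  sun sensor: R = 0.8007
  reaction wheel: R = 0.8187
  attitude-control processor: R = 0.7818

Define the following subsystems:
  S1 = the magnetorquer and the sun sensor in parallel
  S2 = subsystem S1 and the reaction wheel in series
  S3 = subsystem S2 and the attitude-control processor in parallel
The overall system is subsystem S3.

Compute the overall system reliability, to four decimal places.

0.9558

Parallel (magnetorquer and sun sensor): 1 − (1 − 0.870500)(1 − 0.800700) = 0.974191
Series ([0.974191] and reaction wheel): 0.974191 × 0.818700 = 0.797570
Parallel ([0.797570] and attitude-control processor): 1 − (1 − 0.797570)(1 − 0.781800) = 0.9558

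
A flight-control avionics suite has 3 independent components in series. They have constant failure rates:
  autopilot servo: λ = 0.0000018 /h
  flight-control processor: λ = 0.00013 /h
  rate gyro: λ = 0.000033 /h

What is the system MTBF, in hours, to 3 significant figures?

6070

Series of exponential components: λ_sys = Σ λ_i
λ_sys = 0.0000018 + 0.00013 + 0.000033 = 1.6480e-04 /h
MTBF = 1 / λ_sys = 6070 h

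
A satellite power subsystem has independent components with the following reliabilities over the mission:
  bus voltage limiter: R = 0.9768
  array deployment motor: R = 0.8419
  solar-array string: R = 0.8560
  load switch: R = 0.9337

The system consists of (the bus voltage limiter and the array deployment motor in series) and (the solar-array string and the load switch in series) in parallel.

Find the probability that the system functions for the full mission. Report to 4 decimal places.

Series (bus voltage limiter and array deployment motor): 0.976800 × 0.841900 = 0.822368
Series (solar-array string and load switch): 0.856000 × 0.933700 = 0.799247
Parallel ([0.822368] and [0.799247]): 1 − (1 − 0.822368)(1 − 0.799247) = 0.9643

0.9643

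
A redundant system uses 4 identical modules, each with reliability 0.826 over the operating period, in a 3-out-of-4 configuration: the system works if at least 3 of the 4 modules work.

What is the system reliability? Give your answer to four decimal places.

0.8577

R = Σ_{i=3}^{4} C(4,i) p^i (1−p)^{4−i} with p = 0.826
C(4,3)·0.826^3·0.174^1 = 0.392238
C(4,4)·0.826^4·0.174^0 = 0.465501
Sum = 0.8577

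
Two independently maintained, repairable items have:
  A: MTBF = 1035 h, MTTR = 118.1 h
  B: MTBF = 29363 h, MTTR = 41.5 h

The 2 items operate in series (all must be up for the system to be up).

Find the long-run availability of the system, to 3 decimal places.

A(A) = MTBF/(MTBF+MTTR) = 1035/(1035+118.1) = 0.897580
A(B) = MTBF/(MTBF+MTTR) = 29363/(29363+41.5) = 0.998589
Series availability: 0.897580 × 0.998589 = 0.896

0.896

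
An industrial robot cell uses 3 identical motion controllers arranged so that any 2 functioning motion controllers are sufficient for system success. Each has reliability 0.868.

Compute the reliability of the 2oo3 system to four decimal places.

0.9523

R = Σ_{i=2}^{3} C(3,i) p^i (1−p)^{3−i} with p = 0.868
C(3,2)·0.868^2·0.132^1 = 0.298356
C(3,3)·0.868^3·0.132^0 = 0.653972
Sum = 0.9523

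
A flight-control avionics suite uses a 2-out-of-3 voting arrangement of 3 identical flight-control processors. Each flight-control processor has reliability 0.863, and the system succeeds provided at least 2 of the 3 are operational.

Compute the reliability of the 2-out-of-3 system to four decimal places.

0.9488

R = Σ_{i=2}^{3} C(3,i) p^i (1−p)^{3−i} with p = 0.863
C(3,2)·0.863^2·0.137^1 = 0.306100
C(3,3)·0.863^3·0.137^0 = 0.642736
Sum = 0.9488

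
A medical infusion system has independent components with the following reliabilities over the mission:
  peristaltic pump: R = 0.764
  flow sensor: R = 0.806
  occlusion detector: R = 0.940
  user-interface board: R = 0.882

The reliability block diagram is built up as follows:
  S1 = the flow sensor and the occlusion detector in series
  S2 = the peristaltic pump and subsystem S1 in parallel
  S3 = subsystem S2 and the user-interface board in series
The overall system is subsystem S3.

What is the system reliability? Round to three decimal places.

0.832

Series (flow sensor and occlusion detector): 0.80600 × 0.94000 = 0.75764
Parallel (peristaltic pump and [0.75764]): 1 − (1 − 0.76400)(1 − 0.75764) = 0.94280
Series ([0.94280] and user-interface board): 0.94280 × 0.88200 = 0.832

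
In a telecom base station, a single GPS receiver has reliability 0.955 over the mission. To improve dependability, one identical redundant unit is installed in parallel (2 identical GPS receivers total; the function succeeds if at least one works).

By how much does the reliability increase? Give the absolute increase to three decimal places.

R_before = 0.955
R_after = 1 − (1 − 0.955)^2 = 0.998
ΔR = 0.998 − 0.955 = 0.043

0.043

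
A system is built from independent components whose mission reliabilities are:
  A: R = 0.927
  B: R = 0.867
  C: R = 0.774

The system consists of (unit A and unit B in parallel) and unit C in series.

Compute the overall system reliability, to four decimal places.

0.7665

Parallel (A and B): 1 − (1 − 0.927000)(1 − 0.867000) = 0.990291
Series ([0.990291] and C): 0.990291 × 0.774000 = 0.7665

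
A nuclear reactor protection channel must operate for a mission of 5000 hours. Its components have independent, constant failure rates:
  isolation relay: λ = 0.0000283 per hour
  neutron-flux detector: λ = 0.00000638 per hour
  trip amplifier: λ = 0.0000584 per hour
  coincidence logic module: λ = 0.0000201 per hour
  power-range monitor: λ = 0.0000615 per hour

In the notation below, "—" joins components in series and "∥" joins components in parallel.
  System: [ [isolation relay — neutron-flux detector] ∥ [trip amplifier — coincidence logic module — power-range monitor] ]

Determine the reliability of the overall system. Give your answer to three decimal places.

0.920

R(isolation relay) = exp(−0.0000283 × 5000) = 0.86806
R(neutron-flux detector) = exp(−0.00000638 × 5000) = 0.96860
R(trip amplifier) = exp(−0.0000584 × 5000) = 0.74677
R(coincidence logic module) = exp(−0.0000201 × 5000) = 0.90439
R(power-range monitor) = exp(−0.0000615 × 5000) = 0.73528
Series (isolation relay and neutron-flux detector): 0.86806 × 0.96860 = 0.84080
Series (trip amplifier, coincidence logic module, and power-range monitor): 0.74677 × 0.90439 × 0.73528 = 0.49659
Parallel ([0.84080] and [0.49659]): 1 − (1 − 0.84080)(1 − 0.49659) = 0.920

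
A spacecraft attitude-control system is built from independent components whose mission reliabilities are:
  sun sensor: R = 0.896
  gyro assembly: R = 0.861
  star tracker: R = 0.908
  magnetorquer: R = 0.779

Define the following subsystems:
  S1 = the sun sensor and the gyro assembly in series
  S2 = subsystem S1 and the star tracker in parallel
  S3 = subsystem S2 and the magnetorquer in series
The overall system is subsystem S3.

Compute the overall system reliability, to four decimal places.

0.7626

Series (sun sensor and gyro assembly): 0.896000 × 0.861000 = 0.771456
Parallel ([0.771456] and star tracker): 1 − (1 − 0.771456)(1 − 0.908000) = 0.978974
Series ([0.978974] and magnetorquer): 0.978974 × 0.779000 = 0.7626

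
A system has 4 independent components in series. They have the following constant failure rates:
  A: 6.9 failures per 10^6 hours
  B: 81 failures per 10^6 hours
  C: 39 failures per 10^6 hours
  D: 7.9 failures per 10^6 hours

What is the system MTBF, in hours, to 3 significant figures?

7420

Series of exponential components: λ_sys = Σ λ_i
λ_sys = 0.0000069 + 0.000081 + 0.000039 + 0.0000079 = 1.3480e-04 /h
MTBF = 1 / λ_sys = 7420 h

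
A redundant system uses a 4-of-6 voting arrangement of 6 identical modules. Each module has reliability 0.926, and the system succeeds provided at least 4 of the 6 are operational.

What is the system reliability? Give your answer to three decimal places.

0.993

R = Σ_{i=4}^{6} C(6,i) p^i (1−p)^{6−i} with p = 0.926
C(6,4)·0.926^4·0.074^2 = 0.06039
C(6,5)·0.926^5·0.074^1 = 0.30230
C(6,6)·0.926^6·0.074^0 = 0.63047
Sum = 0.993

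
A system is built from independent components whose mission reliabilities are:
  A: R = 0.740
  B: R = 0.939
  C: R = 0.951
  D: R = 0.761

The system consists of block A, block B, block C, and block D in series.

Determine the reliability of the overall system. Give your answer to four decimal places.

Series (A, B, C, and D): 0.740000 × 0.939000 × 0.951000 × 0.761000 = 0.5029

0.5029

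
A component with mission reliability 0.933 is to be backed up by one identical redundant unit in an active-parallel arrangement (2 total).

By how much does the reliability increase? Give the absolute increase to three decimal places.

R_before = 0.933
R_after = 1 − (1 − 0.933)^2 = 0.996
ΔR = 0.996 − 0.933 = 0.063

0.063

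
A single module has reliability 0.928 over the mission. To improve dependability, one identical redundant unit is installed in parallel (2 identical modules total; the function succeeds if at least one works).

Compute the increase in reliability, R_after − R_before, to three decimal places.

R_before = 0.928
R_after = 1 − (1 − 0.928)^2 = 0.995
ΔR = 0.995 − 0.928 = 0.067

0.067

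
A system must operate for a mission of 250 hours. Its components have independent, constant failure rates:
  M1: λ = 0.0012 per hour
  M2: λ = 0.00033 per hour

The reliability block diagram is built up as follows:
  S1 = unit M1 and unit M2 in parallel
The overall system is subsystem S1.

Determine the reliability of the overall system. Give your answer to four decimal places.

R(M1) = exp(−0.0012 × 250) = 0.740818
R(M2) = exp(−0.00033 × 250) = 0.920811
Parallel (M1 and M2): 1 − (1 − 0.740818)(1 − 0.920811) = 0.9795

0.9795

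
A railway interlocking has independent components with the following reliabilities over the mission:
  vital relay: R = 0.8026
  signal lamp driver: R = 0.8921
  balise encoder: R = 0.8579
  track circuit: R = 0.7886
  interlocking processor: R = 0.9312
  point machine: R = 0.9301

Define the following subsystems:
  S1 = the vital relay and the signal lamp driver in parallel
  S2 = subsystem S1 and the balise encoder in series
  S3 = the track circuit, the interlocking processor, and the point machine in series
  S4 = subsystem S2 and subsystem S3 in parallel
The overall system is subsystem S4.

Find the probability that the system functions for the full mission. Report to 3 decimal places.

Parallel (vital relay and signal lamp driver): 1 − (1 − 0.80260)(1 − 0.89210) = 0.97870
Series ([0.97870] and balise encoder): 0.97870 × 0.85790 = 0.83963
Series (track circuit, interlocking processor, and point machine): 0.78860 × 0.93120 × 0.93010 = 0.68301
Parallel ([0.83963] and [0.68301]): 1 − (1 − 0.83963)(1 − 0.68301) = 0.949

0.949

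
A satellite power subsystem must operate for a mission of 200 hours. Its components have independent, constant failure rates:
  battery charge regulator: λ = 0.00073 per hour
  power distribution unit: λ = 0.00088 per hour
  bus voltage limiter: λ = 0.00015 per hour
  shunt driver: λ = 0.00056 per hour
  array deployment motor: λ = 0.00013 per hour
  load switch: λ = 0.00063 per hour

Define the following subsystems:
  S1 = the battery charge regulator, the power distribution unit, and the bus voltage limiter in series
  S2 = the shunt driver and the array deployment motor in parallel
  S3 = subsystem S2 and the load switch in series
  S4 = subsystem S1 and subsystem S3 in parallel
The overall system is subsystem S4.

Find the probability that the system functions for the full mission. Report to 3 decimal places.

0.964

R(battery charge regulator) = exp(−0.00073 × 200) = 0.86416
R(power distribution unit) = exp(−0.00088 × 200) = 0.83862
R(bus voltage limiter) = exp(−0.00015 × 200) = 0.97045
R(shunt driver) = exp(−0.00056 × 200) = 0.89404
R(array deployment motor) = exp(−0.00013 × 200) = 0.97434
R(load switch) = exp(−0.00063 × 200) = 0.88161
Series (battery charge regulator, power distribution unit, and bus voltage limiter): 0.86416 × 0.83862 × 0.97045 = 0.70329
Parallel (shunt driver and array deployment motor): 1 − (1 − 0.89404)(1 − 0.97434) = 0.99728
Series ([0.99728] and load switch): 0.99728 × 0.88161 = 0.87921
Parallel ([0.70329] and [0.87921]): 1 − (1 − 0.70329)(1 − 0.87921) = 0.964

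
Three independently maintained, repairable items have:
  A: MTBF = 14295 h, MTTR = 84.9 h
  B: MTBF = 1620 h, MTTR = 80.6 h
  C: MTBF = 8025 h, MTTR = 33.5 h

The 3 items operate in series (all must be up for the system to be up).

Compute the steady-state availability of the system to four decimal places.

A(A) = MTBF/(MTBF+MTTR) = 14295/(14295+84.9) = 0.994096
A(B) = MTBF/(MTBF+MTTR) = 1620/(1620+80.6) = 0.952605
A(C) = MTBF/(MTBF+MTTR) = 8025/(8025+33.5) = 0.995843
Series availability: 0.994096 × 0.952605 × 0.995843 = 0.9430

0.9430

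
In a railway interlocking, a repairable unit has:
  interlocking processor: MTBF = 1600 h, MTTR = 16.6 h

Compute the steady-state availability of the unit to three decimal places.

0.990

A(interlocking processor) = MTBF/(MTBF+MTTR) = 1600/(1600+16.6) = 0.990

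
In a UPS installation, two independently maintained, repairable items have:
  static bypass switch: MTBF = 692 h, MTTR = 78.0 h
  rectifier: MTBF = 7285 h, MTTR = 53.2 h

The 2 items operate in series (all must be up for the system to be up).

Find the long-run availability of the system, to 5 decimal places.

A(static bypass switch) = MTBF/(MTBF+MTTR) = 692/(692+78.0) = 0.898701
A(rectifier) = MTBF/(MTBF+MTTR) = 7285/(7285+53.2) = 0.992750
Series availability: 0.898701 × 0.992750 = 0.89219

0.89219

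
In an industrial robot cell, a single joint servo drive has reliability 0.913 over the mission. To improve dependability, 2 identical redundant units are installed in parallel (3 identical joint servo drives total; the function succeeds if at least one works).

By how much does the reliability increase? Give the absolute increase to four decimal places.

R_before = 0.913
R_after = 1 − (1 − 0.913)^3 = 0.9993
ΔR = 0.9993 − 0.913 = 0.0863

0.0863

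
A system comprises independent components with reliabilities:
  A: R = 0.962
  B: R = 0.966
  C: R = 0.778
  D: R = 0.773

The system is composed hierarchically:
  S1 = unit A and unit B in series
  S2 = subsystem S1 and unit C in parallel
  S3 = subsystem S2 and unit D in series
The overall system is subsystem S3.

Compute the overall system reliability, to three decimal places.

0.761

Series (A and B): 0.96200 × 0.96600 = 0.92929
Parallel ([0.92929] and C): 1 − (1 − 0.92929)(1 − 0.77800) = 0.98430
Series ([0.98430] and D): 0.98430 × 0.77300 = 0.761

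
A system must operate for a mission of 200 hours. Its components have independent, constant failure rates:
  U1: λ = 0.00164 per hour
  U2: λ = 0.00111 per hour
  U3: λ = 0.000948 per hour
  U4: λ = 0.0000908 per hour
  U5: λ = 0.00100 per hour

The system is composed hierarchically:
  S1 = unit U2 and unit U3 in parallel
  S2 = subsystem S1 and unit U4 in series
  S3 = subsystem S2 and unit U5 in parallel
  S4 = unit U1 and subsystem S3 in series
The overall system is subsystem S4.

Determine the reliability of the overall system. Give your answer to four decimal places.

R(U1) = exp(−0.00164 × 200) = 0.720363
R(U2) = exp(−0.00111 × 200) = 0.800915
R(U3) = exp(−0.000948 × 200) = 0.827290
R(U4) = exp(−0.0000908 × 200) = 0.982004
R(U5) = exp(−0.00100 × 200) = 0.818731
Parallel (U2 and U3): 1 − (1 − 0.800915)(1 − 0.827290) = 0.965616
Series ([0.965616] and U4): 0.965616 × 0.982004 = 0.948239
Parallel ([0.948239] and U5): 1 − (1 − 0.948239)(1 − 0.818731) = 0.990617
Series (U1 and [0.990617]): 0.720363 × 0.990617 = 0.7136

0.7136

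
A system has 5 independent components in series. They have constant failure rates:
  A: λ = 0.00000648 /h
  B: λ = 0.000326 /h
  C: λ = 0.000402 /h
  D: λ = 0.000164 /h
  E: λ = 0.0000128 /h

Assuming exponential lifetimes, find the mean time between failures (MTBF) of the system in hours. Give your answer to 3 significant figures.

1100

Series of exponential components: λ_sys = Σ λ_i
λ_sys = 0.00000648 + 0.000326 + 0.000402 + 0.000164 + 0.0000128 = 9.1128e-04 /h
MTBF = 1 / λ_sys = 1100 h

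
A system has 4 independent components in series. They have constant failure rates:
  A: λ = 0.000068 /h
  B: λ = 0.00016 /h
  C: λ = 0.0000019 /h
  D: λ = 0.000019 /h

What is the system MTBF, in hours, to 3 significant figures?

Series of exponential components: λ_sys = Σ λ_i
λ_sys = 0.000068 + 0.00016 + 0.0000019 + 0.000019 = 2.4890e-04 /h
MTBF = 1 / λ_sys = 4020 h

4020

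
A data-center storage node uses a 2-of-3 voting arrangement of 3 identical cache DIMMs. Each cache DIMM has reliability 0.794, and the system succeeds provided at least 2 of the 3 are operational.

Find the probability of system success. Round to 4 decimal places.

0.8902

R = Σ_{i=2}^{3} C(3,i) p^i (1−p)^{3−i} with p = 0.794
C(3,2)·0.794^2·0.206^1 = 0.389609
C(3,3)·0.794^3·0.206^0 = 0.500566
Sum = 0.8902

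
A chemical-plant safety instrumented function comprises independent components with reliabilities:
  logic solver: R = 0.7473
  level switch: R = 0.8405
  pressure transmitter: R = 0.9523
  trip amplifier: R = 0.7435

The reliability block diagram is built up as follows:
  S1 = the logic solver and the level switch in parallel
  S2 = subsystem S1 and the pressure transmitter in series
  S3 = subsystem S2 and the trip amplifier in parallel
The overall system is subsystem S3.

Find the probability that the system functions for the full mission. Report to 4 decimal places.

Parallel (logic solver and level switch): 1 − (1 − 0.747300)(1 − 0.840500) = 0.959694
Series ([0.959694] and pressure transmitter): 0.959694 × 0.952300 = 0.913917
Parallel ([0.913917] and trip amplifier): 1 − (1 − 0.913917)(1 − 0.743500) = 0.9779

0.9779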